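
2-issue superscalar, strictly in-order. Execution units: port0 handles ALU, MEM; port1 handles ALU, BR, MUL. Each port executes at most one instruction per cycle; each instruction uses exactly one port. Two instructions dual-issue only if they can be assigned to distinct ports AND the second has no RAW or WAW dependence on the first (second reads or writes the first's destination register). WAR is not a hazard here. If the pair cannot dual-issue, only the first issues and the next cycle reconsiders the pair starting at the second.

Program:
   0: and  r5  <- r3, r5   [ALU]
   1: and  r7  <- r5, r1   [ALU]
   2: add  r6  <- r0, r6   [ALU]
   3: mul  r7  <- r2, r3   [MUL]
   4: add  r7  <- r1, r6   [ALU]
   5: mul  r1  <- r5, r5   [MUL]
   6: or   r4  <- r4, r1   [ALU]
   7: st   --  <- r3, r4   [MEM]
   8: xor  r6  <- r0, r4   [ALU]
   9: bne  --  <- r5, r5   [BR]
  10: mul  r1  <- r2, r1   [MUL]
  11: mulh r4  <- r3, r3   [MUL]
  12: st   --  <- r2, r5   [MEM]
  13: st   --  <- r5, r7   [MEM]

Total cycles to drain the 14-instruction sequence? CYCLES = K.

CYCLES = 10

c0: i0 and.ALU  RAW r5
c1: i1&i2 and.ALU+add.ALU  dual
c2: i3 mul.MUL  WAW r7
c3: i4&i5 add.ALU+mul.MUL  dual
c4: i6 or.ALU  RAW r4
c5: i7&i8 st.MEM+xor.ALU  dual
c6: i9 bne.BR  no-port BR/MUL
c7: i10 mul.MUL  no-port MUL/MUL
c8: i11&i12 mulh.MUL+st.MEM  dual
c9: i13 st.MEM  tail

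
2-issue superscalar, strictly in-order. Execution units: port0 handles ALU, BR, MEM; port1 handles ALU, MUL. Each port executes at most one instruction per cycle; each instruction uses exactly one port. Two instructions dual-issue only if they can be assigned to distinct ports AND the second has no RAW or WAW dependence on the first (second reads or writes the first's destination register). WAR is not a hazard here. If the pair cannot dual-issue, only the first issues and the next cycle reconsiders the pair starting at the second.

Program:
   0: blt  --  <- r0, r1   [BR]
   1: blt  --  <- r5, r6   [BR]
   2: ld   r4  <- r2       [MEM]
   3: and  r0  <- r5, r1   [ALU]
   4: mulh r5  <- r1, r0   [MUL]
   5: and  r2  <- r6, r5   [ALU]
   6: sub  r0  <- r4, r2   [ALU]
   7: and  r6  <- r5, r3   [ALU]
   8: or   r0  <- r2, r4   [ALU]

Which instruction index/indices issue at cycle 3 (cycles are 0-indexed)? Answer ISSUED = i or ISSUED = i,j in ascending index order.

ISSUED = 4

t=0 i0:blt.BR ; no-port BR/BR
t=1 i1:blt.BR ; no-port BR/MEM
t=2 i2&i3:ld.MEM and.ALU ; pair
t=3 i4:mulh.MUL ; RAW r5
t=4 i5:and.ALU ; RAW r2
t=5 i6&i7:sub.ALU and.ALU ; pair
t=6 i8:or.ALU ; tail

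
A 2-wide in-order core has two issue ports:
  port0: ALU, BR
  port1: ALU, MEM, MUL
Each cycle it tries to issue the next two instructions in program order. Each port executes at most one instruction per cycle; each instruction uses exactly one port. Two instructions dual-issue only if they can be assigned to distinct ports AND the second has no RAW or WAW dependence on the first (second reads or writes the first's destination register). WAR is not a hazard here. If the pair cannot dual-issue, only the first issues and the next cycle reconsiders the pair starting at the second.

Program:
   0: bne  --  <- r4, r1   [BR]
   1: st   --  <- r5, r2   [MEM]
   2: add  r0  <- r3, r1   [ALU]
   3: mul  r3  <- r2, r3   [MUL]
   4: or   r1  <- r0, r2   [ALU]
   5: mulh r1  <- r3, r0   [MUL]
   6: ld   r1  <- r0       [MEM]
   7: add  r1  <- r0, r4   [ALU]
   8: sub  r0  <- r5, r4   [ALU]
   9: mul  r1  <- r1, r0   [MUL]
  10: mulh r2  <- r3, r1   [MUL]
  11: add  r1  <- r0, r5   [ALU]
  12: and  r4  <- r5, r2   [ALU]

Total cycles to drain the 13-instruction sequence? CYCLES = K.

0. bne.BR/st.MEM @i0+i1  | 2-wide
1. add.ALU/mul.MUL @i2+i3  | 2-wide
2. or.ALU @i4  | WAW r1
3. mulh.MUL @i5  | no-port MUL/MEM
4. ld.MEM @i6  | WAW r1
5. add.ALU/sub.ALU @i7+i8  | 2-wide
6. mul.MUL @i9  | no-port MUL/MUL
7. mulh.MUL/add.ALU @i10+i11  | 2-wide
8. and.ALU @i12  | tail

CYCLES = 9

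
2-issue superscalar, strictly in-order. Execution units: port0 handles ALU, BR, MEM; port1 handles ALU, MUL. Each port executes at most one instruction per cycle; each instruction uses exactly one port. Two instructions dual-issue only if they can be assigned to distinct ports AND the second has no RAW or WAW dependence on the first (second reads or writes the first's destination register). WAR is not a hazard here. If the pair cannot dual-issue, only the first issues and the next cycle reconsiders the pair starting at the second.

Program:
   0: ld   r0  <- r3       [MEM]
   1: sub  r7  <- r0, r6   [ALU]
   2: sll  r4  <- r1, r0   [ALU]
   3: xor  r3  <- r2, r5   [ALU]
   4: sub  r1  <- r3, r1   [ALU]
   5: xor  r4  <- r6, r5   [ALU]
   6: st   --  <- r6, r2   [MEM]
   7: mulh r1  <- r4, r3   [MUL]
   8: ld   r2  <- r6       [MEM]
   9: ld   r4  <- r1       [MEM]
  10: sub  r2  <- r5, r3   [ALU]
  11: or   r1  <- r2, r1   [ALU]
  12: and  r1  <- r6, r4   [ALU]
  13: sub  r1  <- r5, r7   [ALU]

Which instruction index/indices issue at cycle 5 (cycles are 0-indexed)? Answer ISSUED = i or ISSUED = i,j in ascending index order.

ISSUED = 8

#0 head=0: ld.MEM i0 RAW r0
#1 head=1: sub.ALU;sll.ALU i1/i2 dual
#2 head=3: xor.ALU i3 RAW r3
#3 head=4: sub.ALU;xor.ALU i4/i5 dual
#4 head=6: st.MEM;mulh.MUL i6/i7 dual
#5 head=8: ld.MEM i8 no-port MEM/MEM
#6 head=9: ld.MEM;sub.ALU i9/i10 dual
#7 head=11: or.ALU i11 WAW r1
#8 head=12: and.ALU i12 WAW r1
#9 head=13: sub.ALU i13 tail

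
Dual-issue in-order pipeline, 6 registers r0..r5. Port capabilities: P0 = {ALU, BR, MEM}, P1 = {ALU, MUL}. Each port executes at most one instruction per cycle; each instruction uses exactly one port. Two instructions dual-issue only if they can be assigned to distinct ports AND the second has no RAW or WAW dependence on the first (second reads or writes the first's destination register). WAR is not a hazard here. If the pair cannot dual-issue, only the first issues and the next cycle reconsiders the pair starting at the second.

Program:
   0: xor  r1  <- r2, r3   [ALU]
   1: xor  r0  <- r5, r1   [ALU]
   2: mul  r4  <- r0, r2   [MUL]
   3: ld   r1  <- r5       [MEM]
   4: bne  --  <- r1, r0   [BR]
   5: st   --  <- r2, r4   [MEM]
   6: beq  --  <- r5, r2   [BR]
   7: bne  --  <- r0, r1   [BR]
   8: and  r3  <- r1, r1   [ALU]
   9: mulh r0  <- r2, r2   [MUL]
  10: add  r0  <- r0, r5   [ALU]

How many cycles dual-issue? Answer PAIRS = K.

0. xor @i0  | RAW r1
1. xor @i1  | RAW r0
2. mul;ld @i2+i3  | 2-wide
3. bne @i4  | no-port BR/MEM
4. st @i5  | no-port MEM/BR
5. beq @i6  | no-port BR/BR
6. bne;and @i7+i8  | 2-wide
7. mulh @i9  | RAW+WAW r0
8. add @i10  | tail

PAIRS = 2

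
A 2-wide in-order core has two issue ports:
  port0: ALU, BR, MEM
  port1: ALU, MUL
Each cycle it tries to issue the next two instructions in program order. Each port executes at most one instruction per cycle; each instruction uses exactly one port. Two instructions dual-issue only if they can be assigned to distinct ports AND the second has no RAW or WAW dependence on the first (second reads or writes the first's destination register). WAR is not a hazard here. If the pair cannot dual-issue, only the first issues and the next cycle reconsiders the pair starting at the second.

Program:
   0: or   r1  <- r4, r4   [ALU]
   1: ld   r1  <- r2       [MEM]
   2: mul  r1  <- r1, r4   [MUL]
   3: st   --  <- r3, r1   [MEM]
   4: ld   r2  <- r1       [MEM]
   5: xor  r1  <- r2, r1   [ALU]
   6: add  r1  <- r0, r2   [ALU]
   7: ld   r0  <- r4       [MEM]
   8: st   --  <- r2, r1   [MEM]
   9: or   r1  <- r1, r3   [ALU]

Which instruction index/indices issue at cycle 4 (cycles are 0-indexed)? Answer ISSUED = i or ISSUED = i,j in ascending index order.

ISSUED = 4

  cy0 -> i0 (or) WAW r1
  cy1 -> i1 (ld) RAW+WAW r1
  cy2 -> i2 (mul) RAW r1
  cy3 -> i3 (st) no-port MEM/MEM
  cy4 -> i4 (ld) RAW r2
  cy5 -> i5 (xor) WAW r1
  cy6 -> i6,i7 (add/ld) 2-wide
  cy7 -> i8,i9 (st/or) 2-wide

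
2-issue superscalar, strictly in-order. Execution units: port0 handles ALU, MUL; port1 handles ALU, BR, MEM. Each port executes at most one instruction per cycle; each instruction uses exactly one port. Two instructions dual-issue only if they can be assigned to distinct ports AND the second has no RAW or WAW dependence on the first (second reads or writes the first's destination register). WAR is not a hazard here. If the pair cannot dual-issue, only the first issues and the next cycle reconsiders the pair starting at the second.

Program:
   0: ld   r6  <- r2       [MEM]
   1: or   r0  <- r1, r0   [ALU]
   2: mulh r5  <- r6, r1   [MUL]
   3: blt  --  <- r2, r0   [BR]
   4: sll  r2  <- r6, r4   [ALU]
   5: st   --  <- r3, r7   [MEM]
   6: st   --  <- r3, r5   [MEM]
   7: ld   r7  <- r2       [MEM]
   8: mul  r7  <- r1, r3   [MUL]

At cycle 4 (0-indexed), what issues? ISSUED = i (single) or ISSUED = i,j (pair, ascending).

ISSUED = 7

c0: i0,i1 ld.MEM;or.ALU  dual
c1: i2,i3 mulh.MUL;blt.BR  dual
c2: i4,i5 sll.ALU;st.MEM  dual
c3: i6 st.MEM  no-port MEM/MEM
c4: i7 ld.MEM  WAW r7
c5: i8 mul.MUL  tail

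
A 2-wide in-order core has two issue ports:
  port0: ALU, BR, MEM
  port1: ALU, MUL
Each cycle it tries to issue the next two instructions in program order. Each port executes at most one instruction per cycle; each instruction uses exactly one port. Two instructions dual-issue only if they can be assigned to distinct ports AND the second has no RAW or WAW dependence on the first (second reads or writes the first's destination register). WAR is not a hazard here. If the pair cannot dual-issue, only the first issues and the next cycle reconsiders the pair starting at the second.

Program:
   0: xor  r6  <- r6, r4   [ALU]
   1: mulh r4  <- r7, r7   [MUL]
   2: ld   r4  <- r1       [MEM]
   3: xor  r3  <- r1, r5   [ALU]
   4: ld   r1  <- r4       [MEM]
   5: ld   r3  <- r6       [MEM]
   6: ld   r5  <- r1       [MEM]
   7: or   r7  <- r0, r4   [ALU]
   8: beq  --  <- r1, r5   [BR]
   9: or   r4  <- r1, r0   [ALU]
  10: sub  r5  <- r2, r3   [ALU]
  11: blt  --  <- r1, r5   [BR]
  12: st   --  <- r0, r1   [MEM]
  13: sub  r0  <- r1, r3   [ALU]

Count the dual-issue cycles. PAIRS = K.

  cy0 -> i0&i1 (xor.ALU/mulh.MUL) pair
  cy1 -> i2&i3 (ld.MEM/xor.ALU) pair
  cy2 -> i4 (ld.MEM) no-port MEM/MEM
  cy3 -> i5 (ld.MEM) no-port MEM/MEM
  cy4 -> i6&i7 (ld.MEM/or.ALU) pair
  cy5 -> i8&i9 (beq.BR/or.ALU) pair
  cy6 -> i10 (sub.ALU) RAW r5
  cy7 -> i11 (blt.BR) no-port BR/MEM
  cy8 -> i12&i13 (st.MEM/sub.ALU) pair

PAIRS = 5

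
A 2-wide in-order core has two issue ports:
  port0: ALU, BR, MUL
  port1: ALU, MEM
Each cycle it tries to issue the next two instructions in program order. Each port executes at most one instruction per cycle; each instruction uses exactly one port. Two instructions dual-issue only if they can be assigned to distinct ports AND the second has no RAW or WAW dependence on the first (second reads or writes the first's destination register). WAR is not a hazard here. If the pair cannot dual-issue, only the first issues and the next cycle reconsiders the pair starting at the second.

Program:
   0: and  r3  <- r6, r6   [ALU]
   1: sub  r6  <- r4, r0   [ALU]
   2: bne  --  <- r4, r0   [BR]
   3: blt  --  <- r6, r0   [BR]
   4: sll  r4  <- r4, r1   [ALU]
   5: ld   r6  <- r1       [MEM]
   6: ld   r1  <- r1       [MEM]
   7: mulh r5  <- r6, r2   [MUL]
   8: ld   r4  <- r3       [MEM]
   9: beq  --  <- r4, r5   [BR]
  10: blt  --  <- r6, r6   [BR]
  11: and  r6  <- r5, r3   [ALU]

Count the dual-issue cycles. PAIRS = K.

PAIRS = 4

0. and.ALU sub.ALU @i0&i1  | pair
1. bne.BR @i2  | no-port BR/BR
2. blt.BR sll.ALU @i3&i4  | pair
3. ld.MEM @i5  | no-port MEM/MEM
4. ld.MEM mulh.MUL @i6&i7  | pair
5. ld.MEM @i8  | RAW r4
6. beq.BR @i9  | no-port BR/BR
7. blt.BR and.ALU @i10&i11  | pair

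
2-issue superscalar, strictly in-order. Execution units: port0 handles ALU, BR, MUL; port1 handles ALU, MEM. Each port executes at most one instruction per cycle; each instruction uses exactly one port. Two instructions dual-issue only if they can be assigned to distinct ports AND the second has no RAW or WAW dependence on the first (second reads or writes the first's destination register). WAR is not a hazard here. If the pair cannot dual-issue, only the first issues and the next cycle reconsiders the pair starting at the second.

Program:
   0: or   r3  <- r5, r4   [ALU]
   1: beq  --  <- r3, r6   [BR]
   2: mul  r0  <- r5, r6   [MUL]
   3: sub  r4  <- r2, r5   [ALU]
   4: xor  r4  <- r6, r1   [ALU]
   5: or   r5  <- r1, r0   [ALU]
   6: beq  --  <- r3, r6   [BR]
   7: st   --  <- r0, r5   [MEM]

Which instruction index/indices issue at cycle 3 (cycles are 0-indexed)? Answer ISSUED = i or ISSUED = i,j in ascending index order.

ISSUED = 4,5

  cy0 -> i0 (or.ALU) RAW r3
  cy1 -> i1 (beq.BR) no-port BR/MUL
  cy2 -> i2+i3 (mul.MUL;sub.ALU) pair
  cy3 -> i4+i5 (xor.ALU;or.ALU) pair
  cy4 -> i6+i7 (beq.BR;st.MEM) pair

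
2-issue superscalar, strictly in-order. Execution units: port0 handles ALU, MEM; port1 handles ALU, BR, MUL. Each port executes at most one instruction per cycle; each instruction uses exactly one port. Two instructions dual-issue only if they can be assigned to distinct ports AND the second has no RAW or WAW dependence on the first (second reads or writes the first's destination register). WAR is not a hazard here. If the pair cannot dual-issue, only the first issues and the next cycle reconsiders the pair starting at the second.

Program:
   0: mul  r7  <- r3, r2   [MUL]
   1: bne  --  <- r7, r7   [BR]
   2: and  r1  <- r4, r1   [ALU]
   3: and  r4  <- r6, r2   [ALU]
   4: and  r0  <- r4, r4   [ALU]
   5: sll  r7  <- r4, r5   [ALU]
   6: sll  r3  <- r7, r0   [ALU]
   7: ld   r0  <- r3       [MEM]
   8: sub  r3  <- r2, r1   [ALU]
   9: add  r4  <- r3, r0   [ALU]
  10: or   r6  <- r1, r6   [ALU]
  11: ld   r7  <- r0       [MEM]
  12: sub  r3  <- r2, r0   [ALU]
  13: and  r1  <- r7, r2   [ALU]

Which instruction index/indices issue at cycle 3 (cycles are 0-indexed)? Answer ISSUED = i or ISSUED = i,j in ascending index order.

ISSUED = 4,5

  cy0 -> i0 (mul.MUL) no-port MUL/BR
  cy1 -> i1+i2 (bne.BR/and.ALU) dual
  cy2 -> i3 (and.ALU) RAW r4
  cy3 -> i4+i5 (and.ALU/sll.ALU) dual
  cy4 -> i6 (sll.ALU) RAW r3
  cy5 -> i7+i8 (ld.MEM/sub.ALU) dual
  cy6 -> i9+i10 (add.ALU/or.ALU) dual
  cy7 -> i11+i12 (ld.MEM/sub.ALU) dual
  cy8 -> i13 (and.ALU) tail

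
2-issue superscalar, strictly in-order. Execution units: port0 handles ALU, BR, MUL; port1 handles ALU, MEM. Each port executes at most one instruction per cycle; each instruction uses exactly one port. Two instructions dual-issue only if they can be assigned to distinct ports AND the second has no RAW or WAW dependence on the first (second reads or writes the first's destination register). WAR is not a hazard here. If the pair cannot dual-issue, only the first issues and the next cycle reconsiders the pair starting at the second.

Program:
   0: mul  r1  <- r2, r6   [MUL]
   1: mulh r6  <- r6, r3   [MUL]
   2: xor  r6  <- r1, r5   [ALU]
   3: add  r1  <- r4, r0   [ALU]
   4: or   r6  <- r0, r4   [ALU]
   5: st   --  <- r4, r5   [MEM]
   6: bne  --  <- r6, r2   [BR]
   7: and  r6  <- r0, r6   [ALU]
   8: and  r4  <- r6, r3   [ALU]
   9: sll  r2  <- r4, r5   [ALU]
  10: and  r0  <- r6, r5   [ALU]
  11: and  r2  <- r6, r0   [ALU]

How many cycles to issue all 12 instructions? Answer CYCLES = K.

CYCLES = 8

  cy0 -> i0 (mul.MUL) no-port MUL/MUL
  cy1 -> i1 (mulh.MUL) WAW r6
  cy2 -> i2/i3 (xor.ALU+add.ALU) dual
  cy3 -> i4/i5 (or.ALU+st.MEM) dual
  cy4 -> i6/i7 (bne.BR+and.ALU) dual
  cy5 -> i8 (and.ALU) RAW r4
  cy6 -> i9/i10 (sll.ALU+and.ALU) dual
  cy7 -> i11 (and.ALU) tail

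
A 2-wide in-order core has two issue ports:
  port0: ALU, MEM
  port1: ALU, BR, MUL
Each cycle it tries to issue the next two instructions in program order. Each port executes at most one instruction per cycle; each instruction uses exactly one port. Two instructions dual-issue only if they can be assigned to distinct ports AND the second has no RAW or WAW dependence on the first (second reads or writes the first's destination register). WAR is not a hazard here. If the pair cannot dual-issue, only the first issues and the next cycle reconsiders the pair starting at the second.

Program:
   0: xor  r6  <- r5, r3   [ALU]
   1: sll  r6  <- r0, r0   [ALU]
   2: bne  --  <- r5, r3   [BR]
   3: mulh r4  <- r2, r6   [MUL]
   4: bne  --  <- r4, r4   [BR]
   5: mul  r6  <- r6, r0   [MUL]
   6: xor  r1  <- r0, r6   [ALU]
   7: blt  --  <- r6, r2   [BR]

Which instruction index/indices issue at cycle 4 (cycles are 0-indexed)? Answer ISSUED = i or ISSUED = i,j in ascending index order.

[0] i0  xor  -- WAW r6
[1] i1&i2  sll/bne  -- dual
[2] i3  mulh  -- no-port MUL/BR
[3] i4  bne  -- no-port BR/MUL
[4] i5  mul  -- RAW r6
[5] i6&i7  xor/blt  -- dual

ISSUED = 5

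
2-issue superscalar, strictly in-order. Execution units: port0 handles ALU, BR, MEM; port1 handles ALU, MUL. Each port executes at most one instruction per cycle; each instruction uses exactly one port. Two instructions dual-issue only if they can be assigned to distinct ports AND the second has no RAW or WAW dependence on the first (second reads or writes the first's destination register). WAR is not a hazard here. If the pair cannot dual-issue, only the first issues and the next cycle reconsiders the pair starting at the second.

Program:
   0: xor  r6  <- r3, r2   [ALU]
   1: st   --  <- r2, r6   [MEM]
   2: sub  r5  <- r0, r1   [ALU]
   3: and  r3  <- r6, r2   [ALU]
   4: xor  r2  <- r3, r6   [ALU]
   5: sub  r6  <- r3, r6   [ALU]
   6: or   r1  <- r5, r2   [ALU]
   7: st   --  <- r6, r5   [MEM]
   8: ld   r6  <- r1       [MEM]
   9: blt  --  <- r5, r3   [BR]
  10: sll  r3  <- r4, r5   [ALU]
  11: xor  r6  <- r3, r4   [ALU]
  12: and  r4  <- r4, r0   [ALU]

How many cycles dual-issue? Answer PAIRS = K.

PAIRS = 5

[0] i0  xor.ALU  -- RAW r6
[1] i1,i2  st.MEM+sub.ALU  -- pair
[2] i3  and.ALU  -- RAW r3
[3] i4,i5  xor.ALU+sub.ALU  -- pair
[4] i6,i7  or.ALU+st.MEM  -- pair
[5] i8  ld.MEM  -- no-port MEM/BR
[6] i9,i10  blt.BR+sll.ALU  -- pair
[7] i11,i12  xor.ALU+and.ALU  -- pair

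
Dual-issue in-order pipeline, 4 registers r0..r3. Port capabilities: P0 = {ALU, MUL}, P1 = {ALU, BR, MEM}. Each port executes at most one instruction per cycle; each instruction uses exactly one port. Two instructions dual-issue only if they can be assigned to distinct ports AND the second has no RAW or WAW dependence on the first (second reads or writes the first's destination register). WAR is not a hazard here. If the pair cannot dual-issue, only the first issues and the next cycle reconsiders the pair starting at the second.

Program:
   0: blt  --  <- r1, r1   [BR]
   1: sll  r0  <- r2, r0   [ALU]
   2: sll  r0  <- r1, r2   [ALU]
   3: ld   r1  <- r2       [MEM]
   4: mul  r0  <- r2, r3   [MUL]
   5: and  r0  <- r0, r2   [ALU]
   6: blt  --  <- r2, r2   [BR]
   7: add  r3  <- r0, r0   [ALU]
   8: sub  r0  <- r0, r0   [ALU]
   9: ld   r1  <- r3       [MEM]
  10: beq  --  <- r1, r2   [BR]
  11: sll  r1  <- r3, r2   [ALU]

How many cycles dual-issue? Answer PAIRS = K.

PAIRS = 5

t=0 i0/i1:blt.BR sll.ALU ; dual
t=1 i2/i3:sll.ALU ld.MEM ; dual
t=2 i4:mul.MUL ; RAW+WAW r0
t=3 i5/i6:and.ALU blt.BR ; dual
t=4 i7/i8:add.ALU sub.ALU ; dual
t=5 i9:ld.MEM ; no-port MEM/BR
t=6 i10/i11:beq.BR sll.ALU ; dual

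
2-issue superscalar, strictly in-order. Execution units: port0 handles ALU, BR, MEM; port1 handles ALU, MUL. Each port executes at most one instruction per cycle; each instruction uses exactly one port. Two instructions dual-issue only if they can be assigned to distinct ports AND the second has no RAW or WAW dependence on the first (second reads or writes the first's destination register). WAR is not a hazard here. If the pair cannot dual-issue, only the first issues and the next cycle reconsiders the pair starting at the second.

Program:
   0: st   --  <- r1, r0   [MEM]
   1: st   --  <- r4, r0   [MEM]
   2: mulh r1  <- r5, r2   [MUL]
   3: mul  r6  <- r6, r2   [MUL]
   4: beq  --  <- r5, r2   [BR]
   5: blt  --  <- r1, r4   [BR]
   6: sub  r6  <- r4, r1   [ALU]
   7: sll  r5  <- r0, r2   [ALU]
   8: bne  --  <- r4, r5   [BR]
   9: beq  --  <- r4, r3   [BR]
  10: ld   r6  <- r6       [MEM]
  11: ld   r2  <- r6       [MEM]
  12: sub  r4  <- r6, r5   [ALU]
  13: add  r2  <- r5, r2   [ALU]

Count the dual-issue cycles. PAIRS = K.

#0 head=0: st i0 no-port MEM/MEM
#1 head=1: st;mulh i1/i2 dual
#2 head=3: mul;beq i3/i4 dual
#3 head=5: blt;sub i5/i6 dual
#4 head=7: sll i7 RAW r5
#5 head=8: bne i8 no-port BR/BR
#6 head=9: beq i9 no-port BR/MEM
#7 head=10: ld i10 no-port MEM/MEM
#8 head=11: ld;sub i11/i12 dual
#9 head=13: add i13 tail

PAIRS = 4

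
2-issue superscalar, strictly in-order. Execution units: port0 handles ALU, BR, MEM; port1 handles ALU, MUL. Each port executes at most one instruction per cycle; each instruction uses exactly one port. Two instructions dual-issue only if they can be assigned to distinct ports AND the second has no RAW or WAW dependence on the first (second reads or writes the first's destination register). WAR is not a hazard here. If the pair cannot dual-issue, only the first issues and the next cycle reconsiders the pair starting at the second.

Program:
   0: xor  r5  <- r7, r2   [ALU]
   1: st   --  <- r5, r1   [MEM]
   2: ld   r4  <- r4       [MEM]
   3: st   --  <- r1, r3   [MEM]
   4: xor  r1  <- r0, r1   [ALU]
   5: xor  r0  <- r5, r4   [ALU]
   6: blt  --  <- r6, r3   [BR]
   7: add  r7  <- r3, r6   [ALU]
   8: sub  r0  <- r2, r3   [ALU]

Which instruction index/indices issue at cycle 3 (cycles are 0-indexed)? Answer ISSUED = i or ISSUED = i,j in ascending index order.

ISSUED = 3,4

c0: i0 xor.ALU  RAW r5
c1: i1 st.MEM  no-port MEM/MEM
c2: i2 ld.MEM  no-port MEM/MEM
c3: i3&i4 st.MEM+xor.ALU  pair
c4: i5&i6 xor.ALU+blt.BR  pair
c5: i7&i8 add.ALU+sub.ALU  pair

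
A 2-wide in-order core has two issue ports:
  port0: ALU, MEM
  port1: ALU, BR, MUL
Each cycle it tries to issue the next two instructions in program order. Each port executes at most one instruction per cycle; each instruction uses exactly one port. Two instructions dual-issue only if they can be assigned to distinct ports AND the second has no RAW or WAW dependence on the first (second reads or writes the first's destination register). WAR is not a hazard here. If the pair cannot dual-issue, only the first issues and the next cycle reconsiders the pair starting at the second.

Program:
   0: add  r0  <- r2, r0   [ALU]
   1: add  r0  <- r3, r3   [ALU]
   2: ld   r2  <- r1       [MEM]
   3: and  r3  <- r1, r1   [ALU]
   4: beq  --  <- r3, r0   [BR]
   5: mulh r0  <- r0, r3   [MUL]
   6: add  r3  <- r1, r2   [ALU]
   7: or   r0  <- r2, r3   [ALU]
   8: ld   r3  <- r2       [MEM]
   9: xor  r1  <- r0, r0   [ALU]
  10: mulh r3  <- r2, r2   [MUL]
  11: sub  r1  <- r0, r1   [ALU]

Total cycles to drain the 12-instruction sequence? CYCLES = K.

  cy0 -> i0 (add.ALU) WAW r0
  cy1 -> i1,i2 (add.ALU+ld.MEM) dual
  cy2 -> i3 (and.ALU) RAW r3
  cy3 -> i4 (beq.BR) no-port BR/MUL
  cy4 -> i5,i6 (mulh.MUL+add.ALU) dual
  cy5 -> i7,i8 (or.ALU+ld.MEM) dual
  cy6 -> i9,i10 (xor.ALU+mulh.MUL) dual
  cy7 -> i11 (sub.ALU) tail

CYCLES = 8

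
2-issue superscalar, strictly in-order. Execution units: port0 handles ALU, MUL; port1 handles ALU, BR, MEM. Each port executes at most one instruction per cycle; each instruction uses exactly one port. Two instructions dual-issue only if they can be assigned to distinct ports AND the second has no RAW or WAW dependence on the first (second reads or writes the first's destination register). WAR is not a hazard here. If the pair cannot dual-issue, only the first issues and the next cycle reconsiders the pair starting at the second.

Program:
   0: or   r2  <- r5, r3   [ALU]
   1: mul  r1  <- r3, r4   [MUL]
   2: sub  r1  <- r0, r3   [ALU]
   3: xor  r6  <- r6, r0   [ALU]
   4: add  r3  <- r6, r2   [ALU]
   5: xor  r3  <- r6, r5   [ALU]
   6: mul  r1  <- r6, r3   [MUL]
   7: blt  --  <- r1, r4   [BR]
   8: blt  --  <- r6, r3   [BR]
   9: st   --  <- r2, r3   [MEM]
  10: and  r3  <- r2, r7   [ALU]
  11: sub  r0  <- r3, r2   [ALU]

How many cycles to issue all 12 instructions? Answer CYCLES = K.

CYCLES = 9

c0: i0+i1 or.ALU+mul.MUL  dual
c1: i2+i3 sub.ALU+xor.ALU  dual
c2: i4 add.ALU  WAW r3
c3: i5 xor.ALU  RAW r3
c4: i6 mul.MUL  RAW r1
c5: i7 blt.BR  no-port BR/BR
c6: i8 blt.BR  no-port BR/MEM
c7: i9+i10 st.MEM+and.ALU  dual
c8: i11 sub.ALU  tail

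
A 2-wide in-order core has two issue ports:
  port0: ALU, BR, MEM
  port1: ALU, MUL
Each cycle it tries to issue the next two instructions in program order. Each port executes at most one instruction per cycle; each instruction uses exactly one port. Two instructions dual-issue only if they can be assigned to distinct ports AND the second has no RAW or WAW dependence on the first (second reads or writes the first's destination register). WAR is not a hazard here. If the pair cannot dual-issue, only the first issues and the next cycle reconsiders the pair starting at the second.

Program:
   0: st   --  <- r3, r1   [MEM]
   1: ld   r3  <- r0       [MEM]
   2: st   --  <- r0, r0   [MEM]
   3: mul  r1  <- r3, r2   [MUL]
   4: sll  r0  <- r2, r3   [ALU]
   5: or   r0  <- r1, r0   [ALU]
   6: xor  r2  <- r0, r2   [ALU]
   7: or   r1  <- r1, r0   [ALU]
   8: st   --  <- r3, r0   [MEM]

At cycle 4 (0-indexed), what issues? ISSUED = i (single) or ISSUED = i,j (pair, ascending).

0. st @i0  | no-port MEM/MEM
1. ld @i1  | no-port MEM/MEM
2. st/mul @i2+i3  | pair
3. sll @i4  | RAW+WAW r0
4. or @i5  | RAW r0
5. xor/or @i6+i7  | pair
6. st @i8  | tail

ISSUED = 5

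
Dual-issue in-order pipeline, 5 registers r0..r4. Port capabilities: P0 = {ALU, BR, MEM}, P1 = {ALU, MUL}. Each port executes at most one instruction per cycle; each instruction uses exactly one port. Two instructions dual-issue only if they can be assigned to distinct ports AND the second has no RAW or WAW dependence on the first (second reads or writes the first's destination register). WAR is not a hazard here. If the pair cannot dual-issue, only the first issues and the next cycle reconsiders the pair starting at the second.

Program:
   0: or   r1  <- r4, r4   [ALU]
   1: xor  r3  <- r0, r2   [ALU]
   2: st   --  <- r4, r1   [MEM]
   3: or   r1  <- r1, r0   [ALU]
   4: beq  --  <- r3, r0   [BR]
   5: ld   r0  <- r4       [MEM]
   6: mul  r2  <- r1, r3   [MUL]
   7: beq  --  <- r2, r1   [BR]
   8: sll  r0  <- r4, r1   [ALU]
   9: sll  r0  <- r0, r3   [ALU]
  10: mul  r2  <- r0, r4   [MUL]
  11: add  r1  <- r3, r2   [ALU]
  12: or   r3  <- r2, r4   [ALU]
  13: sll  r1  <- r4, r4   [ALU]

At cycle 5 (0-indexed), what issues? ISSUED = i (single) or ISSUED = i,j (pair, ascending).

0. or.ALU+xor.ALU @i0,i1  | 2-wide
1. st.MEM+or.ALU @i2,i3  | 2-wide
2. beq.BR @i4  | no-port BR/MEM
3. ld.MEM+mul.MUL @i5,i6  | 2-wide
4. beq.BR+sll.ALU @i7,i8  | 2-wide
5. sll.ALU @i9  | RAW r0
6. mul.MUL @i10  | RAW r2
7. add.ALU+or.ALU @i11,i12  | 2-wide
8. sll.ALU @i13  | tail

ISSUED = 9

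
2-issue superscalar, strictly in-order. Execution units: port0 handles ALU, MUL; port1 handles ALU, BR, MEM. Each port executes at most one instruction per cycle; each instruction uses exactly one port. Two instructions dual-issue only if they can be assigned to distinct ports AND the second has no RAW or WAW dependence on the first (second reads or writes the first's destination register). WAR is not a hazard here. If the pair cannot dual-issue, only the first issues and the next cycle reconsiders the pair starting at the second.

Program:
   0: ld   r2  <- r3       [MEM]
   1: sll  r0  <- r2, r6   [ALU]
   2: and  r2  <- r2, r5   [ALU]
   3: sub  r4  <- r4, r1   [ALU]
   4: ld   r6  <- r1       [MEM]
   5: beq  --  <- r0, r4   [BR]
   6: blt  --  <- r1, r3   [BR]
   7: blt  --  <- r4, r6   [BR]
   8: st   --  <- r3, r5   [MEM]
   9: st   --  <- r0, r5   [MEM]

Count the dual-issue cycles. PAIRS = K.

PAIRS = 2

  cy0 -> i0 (ld) RAW r2
  cy1 -> i1,i2 (sll;and) dual
  cy2 -> i3,i4 (sub;ld) dual
  cy3 -> i5 (beq) no-port BR/BR
  cy4 -> i6 (blt) no-port BR/BR
  cy5 -> i7 (blt) no-port BR/MEM
  cy6 -> i8 (st) no-port MEM/MEM
  cy7 -> i9 (st) tail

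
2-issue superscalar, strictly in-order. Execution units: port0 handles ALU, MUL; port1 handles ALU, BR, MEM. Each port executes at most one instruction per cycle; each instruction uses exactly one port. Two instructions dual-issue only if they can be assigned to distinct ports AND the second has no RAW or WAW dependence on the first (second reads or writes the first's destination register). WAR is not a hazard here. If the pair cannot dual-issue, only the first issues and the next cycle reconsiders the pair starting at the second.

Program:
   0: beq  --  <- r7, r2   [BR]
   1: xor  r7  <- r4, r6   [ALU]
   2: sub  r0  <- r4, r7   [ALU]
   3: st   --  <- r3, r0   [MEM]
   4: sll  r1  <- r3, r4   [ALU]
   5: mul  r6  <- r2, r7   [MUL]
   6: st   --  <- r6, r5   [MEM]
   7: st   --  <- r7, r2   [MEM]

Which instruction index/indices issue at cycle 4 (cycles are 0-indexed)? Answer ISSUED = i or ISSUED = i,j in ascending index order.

#0 head=0: beq.BR;xor.ALU i0/i1 2-wide
#1 head=2: sub.ALU i2 RAW r0
#2 head=3: st.MEM;sll.ALU i3/i4 2-wide
#3 head=5: mul.MUL i5 RAW r6
#4 head=6: st.MEM i6 no-port MEM/MEM
#5 head=7: st.MEM i7 tail

ISSUED = 6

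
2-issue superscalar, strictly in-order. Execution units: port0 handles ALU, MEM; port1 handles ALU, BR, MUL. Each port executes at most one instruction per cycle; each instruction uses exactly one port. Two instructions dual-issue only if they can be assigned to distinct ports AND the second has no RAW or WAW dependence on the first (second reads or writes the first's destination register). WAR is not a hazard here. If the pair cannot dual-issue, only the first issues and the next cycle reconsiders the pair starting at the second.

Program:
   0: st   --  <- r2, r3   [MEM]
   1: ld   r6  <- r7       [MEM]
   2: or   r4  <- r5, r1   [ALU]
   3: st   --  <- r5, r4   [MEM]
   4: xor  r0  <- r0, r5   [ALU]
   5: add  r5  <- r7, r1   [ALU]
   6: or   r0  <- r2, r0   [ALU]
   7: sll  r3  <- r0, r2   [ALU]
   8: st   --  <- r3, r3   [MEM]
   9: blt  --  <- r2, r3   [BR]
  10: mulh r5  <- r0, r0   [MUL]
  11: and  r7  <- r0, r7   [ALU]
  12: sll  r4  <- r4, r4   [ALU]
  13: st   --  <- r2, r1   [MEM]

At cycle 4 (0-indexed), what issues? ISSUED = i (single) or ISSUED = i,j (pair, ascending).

ISSUED = 7

c0: i0 st.MEM  no-port MEM/MEM
c1: i1,i2 ld.MEM+or.ALU  dual
c2: i3,i4 st.MEM+xor.ALU  dual
c3: i5,i6 add.ALU+or.ALU  dual
c4: i7 sll.ALU  RAW r3
c5: i8,i9 st.MEM+blt.BR  dual
c6: i10,i11 mulh.MUL+and.ALU  dual
c7: i12,i13 sll.ALU+st.MEM  dual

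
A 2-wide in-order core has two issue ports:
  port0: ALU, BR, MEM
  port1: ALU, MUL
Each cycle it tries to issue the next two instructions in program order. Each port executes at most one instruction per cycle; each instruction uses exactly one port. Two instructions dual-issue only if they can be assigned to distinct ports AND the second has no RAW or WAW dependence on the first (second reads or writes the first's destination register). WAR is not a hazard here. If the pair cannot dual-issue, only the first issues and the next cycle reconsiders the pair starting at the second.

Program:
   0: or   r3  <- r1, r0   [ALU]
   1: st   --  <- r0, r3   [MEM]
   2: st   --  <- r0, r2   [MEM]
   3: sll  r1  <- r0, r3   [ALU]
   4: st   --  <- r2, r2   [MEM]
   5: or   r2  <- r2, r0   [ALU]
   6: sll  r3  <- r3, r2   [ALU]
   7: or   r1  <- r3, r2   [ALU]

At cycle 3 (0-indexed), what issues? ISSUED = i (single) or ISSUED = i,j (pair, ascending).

ISSUED = 4,5

#0 head=0: or i0 RAW r3
#1 head=1: st i1 no-port MEM/MEM
#2 head=2: st sll i2+i3 dual
#3 head=4: st or i4+i5 dual
#4 head=6: sll i6 RAW r3
#5 head=7: or i7 tail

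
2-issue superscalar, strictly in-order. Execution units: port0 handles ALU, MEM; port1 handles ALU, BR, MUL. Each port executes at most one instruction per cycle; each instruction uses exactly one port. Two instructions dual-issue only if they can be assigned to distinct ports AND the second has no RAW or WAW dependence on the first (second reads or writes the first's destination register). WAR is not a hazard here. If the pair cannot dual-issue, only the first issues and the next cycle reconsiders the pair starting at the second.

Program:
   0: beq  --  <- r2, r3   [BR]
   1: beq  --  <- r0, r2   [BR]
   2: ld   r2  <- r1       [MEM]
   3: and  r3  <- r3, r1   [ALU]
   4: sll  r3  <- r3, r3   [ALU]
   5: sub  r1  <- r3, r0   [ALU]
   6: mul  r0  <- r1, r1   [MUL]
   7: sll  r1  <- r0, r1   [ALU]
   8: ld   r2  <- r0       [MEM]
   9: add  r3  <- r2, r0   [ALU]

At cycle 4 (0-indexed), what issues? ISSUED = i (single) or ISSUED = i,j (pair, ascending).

ISSUED = 5

[0] i0  beq  -- no-port BR/BR
[1] i1/i2  beq;ld  -- 2-wide
[2] i3  and  -- RAW+WAW r3
[3] i4  sll  -- RAW r3
[4] i5  sub  -- RAW r1
[5] i6  mul  -- RAW r0
[6] i7/i8  sll;ld  -- 2-wide
[7] i9  add  -- tail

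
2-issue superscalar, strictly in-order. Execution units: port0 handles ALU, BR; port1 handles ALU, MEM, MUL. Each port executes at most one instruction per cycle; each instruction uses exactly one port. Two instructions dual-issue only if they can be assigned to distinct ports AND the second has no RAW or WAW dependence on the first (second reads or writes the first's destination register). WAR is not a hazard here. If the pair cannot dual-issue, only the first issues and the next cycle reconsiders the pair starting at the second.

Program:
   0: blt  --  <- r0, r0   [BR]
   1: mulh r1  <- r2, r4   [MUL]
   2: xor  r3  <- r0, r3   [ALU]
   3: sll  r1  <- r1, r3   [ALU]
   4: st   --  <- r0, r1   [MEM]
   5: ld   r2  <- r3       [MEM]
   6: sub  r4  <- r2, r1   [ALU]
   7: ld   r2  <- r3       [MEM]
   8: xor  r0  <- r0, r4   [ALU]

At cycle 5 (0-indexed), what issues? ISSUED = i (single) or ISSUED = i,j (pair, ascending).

0. blt.BR mulh.MUL @i0&i1  | 2-wide
1. xor.ALU @i2  | RAW r3
2. sll.ALU @i3  | RAW r1
3. st.MEM @i4  | no-port MEM/MEM
4. ld.MEM @i5  | RAW r2
5. sub.ALU ld.MEM @i6&i7  | 2-wide
6. xor.ALU @i8  | tail

ISSUED = 6,7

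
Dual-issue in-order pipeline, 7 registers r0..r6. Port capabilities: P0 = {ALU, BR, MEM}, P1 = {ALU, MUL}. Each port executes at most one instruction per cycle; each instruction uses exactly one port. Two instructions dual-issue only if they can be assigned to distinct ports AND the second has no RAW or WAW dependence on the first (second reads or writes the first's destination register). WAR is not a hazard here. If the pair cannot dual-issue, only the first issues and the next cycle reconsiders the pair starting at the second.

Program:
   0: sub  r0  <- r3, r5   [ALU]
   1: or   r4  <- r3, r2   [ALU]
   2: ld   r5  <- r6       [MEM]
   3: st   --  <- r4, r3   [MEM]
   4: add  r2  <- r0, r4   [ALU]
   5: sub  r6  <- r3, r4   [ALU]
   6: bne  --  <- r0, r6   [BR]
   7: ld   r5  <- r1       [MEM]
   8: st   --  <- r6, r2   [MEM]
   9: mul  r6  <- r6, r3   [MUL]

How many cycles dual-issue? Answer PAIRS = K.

PAIRS = 3

  cy0 -> i0,i1 (sub;or) 2-wide
  cy1 -> i2 (ld) no-port MEM/MEM
  cy2 -> i3,i4 (st;add) 2-wide
  cy3 -> i5 (sub) RAW r6
  cy4 -> i6 (bne) no-port BR/MEM
  cy5 -> i7 (ld) no-port MEM/MEM
  cy6 -> i8,i9 (st;mul) 2-wide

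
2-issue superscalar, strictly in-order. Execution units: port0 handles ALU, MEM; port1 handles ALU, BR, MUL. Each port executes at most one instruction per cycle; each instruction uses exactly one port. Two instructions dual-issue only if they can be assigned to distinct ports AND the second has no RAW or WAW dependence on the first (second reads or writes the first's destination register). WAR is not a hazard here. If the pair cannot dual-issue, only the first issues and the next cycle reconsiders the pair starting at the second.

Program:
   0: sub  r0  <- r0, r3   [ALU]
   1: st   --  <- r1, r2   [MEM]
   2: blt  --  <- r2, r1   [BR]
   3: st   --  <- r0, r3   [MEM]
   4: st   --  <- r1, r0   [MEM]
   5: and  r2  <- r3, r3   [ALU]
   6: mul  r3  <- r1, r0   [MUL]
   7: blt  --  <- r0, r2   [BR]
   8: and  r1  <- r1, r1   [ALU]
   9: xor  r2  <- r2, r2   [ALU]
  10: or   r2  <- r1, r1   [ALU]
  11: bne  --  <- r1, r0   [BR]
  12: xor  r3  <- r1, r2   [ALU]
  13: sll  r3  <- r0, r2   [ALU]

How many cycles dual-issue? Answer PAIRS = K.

[0] i0/i1  sub;st  -- dual
[1] i2/i3  blt;st  -- dual
[2] i4/i5  st;and  -- dual
[3] i6  mul  -- no-port MUL/BR
[4] i7/i8  blt;and  -- dual
[5] i9  xor  -- WAW r2
[6] i10/i11  or;bne  -- dual
[7] i12  xor  -- WAW r3
[8] i13  sll  -- tail

PAIRS = 5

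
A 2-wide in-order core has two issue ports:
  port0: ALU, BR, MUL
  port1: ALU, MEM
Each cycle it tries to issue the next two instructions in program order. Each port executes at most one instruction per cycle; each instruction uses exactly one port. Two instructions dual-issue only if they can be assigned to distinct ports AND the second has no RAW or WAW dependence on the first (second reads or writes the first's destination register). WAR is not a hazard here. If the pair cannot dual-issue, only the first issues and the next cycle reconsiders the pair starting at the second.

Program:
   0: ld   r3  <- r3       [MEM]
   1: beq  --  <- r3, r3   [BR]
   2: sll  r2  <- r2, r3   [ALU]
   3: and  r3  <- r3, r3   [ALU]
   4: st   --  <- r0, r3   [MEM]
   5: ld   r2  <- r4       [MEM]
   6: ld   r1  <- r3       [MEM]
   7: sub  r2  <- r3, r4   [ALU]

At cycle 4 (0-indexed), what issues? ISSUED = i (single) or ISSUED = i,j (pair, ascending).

  cy0 -> i0 (ld) RAW r3
  cy1 -> i1/i2 (beq;sll) pair
  cy2 -> i3 (and) RAW r3
  cy3 -> i4 (st) no-port MEM/MEM
  cy4 -> i5 (ld) no-port MEM/MEM
  cy5 -> i6/i7 (ld;sub) pair

ISSUED = 5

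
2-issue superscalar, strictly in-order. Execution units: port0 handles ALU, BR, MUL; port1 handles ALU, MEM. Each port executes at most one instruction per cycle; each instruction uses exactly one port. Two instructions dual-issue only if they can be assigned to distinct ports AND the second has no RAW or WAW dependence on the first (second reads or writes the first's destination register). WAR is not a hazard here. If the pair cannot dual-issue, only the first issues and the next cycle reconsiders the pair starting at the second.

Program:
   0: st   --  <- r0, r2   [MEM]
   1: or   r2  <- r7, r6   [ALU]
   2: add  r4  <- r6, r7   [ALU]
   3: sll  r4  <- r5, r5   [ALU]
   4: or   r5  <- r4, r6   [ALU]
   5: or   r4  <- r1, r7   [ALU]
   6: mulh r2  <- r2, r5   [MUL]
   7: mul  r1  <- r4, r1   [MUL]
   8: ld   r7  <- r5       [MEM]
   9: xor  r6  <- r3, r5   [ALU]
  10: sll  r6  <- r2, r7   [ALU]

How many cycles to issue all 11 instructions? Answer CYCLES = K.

0. st.MEM or.ALU @i0,i1  | pair
1. add.ALU @i2  | WAW r4
2. sll.ALU @i3  | RAW r4
3. or.ALU or.ALU @i4,i5  | pair
4. mulh.MUL @i6  | no-port MUL/MUL
5. mul.MUL ld.MEM @i7,i8  | pair
6. xor.ALU @i9  | WAW r6
7. sll.ALU @i10  | tail

CYCLES = 8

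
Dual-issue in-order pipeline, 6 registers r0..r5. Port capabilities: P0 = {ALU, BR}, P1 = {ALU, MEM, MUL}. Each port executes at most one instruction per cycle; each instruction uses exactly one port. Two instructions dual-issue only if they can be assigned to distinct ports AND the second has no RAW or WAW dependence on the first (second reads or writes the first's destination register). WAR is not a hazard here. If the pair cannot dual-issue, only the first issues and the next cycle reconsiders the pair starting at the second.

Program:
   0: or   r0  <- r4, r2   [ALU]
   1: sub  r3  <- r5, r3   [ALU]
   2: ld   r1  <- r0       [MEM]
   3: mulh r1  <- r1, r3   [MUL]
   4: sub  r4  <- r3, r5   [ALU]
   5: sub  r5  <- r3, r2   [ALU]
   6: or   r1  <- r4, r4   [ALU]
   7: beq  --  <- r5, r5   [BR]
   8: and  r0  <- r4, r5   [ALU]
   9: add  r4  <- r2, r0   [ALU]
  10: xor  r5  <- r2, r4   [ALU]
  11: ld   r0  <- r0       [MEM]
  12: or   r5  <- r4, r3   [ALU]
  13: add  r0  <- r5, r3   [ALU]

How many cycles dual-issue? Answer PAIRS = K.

0. or.ALU/sub.ALU @i0,i1  | pair
1. ld.MEM @i2  | no-port MEM/MUL
2. mulh.MUL/sub.ALU @i3,i4  | pair
3. sub.ALU/or.ALU @i5,i6  | pair
4. beq.BR/and.ALU @i7,i8  | pair
5. add.ALU @i9  | RAW r4
6. xor.ALU/ld.MEM @i10,i11  | pair
7. or.ALU @i12  | RAW r5
8. add.ALU @i13  | tail

PAIRS = 5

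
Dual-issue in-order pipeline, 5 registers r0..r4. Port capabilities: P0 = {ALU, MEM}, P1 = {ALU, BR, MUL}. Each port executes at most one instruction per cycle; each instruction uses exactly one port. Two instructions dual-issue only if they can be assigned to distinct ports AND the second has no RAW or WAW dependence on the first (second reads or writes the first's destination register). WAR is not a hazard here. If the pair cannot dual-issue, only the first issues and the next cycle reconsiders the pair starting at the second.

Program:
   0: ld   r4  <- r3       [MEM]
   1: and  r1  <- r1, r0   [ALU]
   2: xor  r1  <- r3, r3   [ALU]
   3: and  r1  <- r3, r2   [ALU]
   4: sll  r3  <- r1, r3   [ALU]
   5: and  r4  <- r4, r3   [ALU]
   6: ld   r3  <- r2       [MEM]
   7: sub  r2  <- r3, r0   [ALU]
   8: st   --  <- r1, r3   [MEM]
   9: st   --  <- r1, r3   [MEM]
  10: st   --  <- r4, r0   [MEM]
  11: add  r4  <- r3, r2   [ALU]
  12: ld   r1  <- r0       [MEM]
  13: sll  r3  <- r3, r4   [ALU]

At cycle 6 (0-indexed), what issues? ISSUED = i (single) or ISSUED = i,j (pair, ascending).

0. ld.MEM+and.ALU @i0,i1  | dual
1. xor.ALU @i2  | WAW r1
2. and.ALU @i3  | RAW r1
3. sll.ALU @i4  | RAW r3
4. and.ALU+ld.MEM @i5,i6  | dual
5. sub.ALU+st.MEM @i7,i8  | dual
6. st.MEM @i9  | no-port MEM/MEM
7. st.MEM+add.ALU @i10,i11  | dual
8. ld.MEM+sll.ALU @i12,i13  | dual

ISSUED = 9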